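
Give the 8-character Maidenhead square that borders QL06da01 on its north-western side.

QL06ca92

Longitude extended square 0; −1 → -1, wraps to 9, carry into subsquare.
Longitude subsquare d = 3; −1 → 2 = c.
Latitude extended square 1; +1 → 2.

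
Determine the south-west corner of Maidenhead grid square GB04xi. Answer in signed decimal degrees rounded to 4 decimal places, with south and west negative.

-75.6667, -58.0833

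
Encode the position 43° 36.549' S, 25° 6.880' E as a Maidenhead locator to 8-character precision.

Shift to the Maidenhead origin (180°W, 90°S): lon 205.11467, lat 46.39085.
Field: 205.11467/20 → 10 → K, 46.39085/10 → 4 → E; chars KE.
Square: 5.11467/2 → 2, 6.39085/1 → 6; chars 26.
Subsquare: 1.11467/0.0833333 → 13 → n, 0.39085/0.0416667 → 9 → j; chars nj.
Extended square: 0.03133/0.00833333 → 3, 0.01585/0.00416667 → 3; chars 33.

KE26nj33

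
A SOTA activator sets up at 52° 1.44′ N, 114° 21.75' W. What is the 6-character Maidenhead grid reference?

Offset from 180°W / 90°S: lon 65.6375°, lat 142.0240°.
Field (20°×10°, letters A–R): lon ⌊65.6375/20⌋ = 3 → D; lat ⌊142.0240/10⌋ = 14 → O.
Square (2°×1°, digits 0–9): lon ⌊5.6375/2⌋ = 2; lat ⌊2.0240/1⌋ = 2.
Subsquare (5′×2.5′, letters a–x): lon ⌊1.6375/0.0833333⌋ = 19 → t; lat ⌊0.0240/0.0416667⌋ = 0 → a.

DO22ta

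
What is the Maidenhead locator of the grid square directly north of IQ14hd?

IQ14he

Latitude subsquare d = 3; +1 → 4 = e.
The longitude characters are unchanged.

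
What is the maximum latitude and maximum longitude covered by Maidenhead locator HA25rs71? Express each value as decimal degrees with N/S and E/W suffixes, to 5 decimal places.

84.24167° S, 34.51667° W

Field H=7, A=0: +7·20° lon, +0·10° lat → SW at lon -40°, lat -90°.
Square 2, 5: +2·2° lon, +5·1° lat → SW at lon -36°, lat -85°.
Subsquare r=17, s=18: +17·0.0833333° lon, +18·0.0416667° lat → SW at lon -34.5833°, lat -84.25°.
Extended square 7, 1: +7·0.00833333° lon, +1·0.00416667° lat → SW at lon -34.525°, lat -84.2458°.
Cell spans 0.00833333° lon × 0.00416667° lat. NE corner is SW corner plus one full cell.
latitude 84.24167° S, longitude 34.51667° W.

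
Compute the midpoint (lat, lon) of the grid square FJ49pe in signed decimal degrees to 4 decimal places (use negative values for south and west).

9.1875, -70.7083

Field F=5, J=9: +5·20° lon, +9·10° lat → SW at lon -80°, lat 0°.
Square 4, 9: +4·2° lon, +9·1° lat → SW at lon -72°, lat 9°.
Subsquare p=15, e=4: +15·0.0833333° lon, +4·0.0416667° lat → SW at lon -70.75°, lat 9.16667°.
Cell spans 0.0833333° lon × 0.0416667° lat. Centre is SW corner plus half of each.
latitude 9.1875, longitude -70.7083.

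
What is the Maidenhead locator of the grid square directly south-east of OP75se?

OP75td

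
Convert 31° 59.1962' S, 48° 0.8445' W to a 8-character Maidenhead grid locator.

GF58xa83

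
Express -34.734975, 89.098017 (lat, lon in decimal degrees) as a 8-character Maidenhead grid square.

NF45ng13

Shift to the Maidenhead origin (180°W, 90°S): lon 269.09802, lat 55.26503.
Field: 269.09802/20 → 13 → N, 55.26503/10 → 5 → F; chars NF.
Square: 9.09802/2 → 4, 5.26503/1 → 5; chars 45.
Subsquare: 1.09802/0.0833333 → 13 → n, 0.26503/0.0416667 → 6 → g; chars ng.
Extended square: 0.01468/0.00833333 → 1, 0.01503/0.00416667 → 3; chars 13.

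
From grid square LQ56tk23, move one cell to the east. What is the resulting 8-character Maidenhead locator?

Longitude extended square 2; +1 → 3.
The latitude characters are unchanged.

LQ56tk33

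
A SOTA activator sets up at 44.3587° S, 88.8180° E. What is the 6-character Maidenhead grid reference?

Add 180° to longitude and 90° to latitude: 268.8180, 45.6413.
Field: lon ⌊268.8180/20⌋ = 13 → N; lat ⌊45.6413/10⌋ = 4 → E.
Square: lon ⌊8.8180/2⌋ = 4; lat ⌊5.6413/1⌋ = 5.
Subsquare: lon ⌊0.8180/0.0833333⌋ = 9 → j; lat ⌊0.6413/0.0416667⌋ = 15 → p.

NE45jp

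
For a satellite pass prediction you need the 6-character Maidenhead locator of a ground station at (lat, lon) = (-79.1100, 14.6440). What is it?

JB70hv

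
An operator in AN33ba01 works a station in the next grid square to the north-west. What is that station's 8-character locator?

Longitude extended square 0; −1 → -1, wraps to 9, carry into subsquare.
Longitude subsquare b = 1; −1 → 0 = a.
Latitude extended square 1; +1 → 2.

AN33aa92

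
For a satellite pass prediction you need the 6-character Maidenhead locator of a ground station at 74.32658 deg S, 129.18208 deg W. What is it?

Shift to the Maidenhead origin (180°W, 90°S): lon 50.8179, lat 15.6734.
Field (20°×10°, letters A–R): 50.8179/20 → 2 → C, 15.6734/10 → 1 → B; chars CB.
Square (2°×1°, digits 0–9): 10.8179/2 → 5, 5.6734/1 → 5; chars 55.
Subsquare (5′×2.5′, letters a–x): 0.8179/0.0833333 → 9 → j, 0.6734/0.0416667 → 16 → q; chars jq.

CB55jq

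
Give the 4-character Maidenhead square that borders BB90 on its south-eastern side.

CA09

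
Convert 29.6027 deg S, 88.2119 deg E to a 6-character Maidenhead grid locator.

NG40cj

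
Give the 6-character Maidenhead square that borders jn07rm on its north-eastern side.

JN07sn

Longitude subsquare r = 17; +1 → 18 = s.
Latitude subsquare m = 12; +1 → 13 = n.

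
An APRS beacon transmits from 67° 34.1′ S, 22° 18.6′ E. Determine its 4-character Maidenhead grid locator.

KC12

Offset from 180°W / 90°S: lon 202.31°, lat 22.43°.
Field: lon ⌊202.31/20⌋ = 10 → K; lat ⌊22.43/10⌋ = 2 → C.
Square: lon ⌊2.31/2⌋ = 1; lat ⌊2.43/1⌋ = 2.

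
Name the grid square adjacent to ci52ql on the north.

Latitude subsquare l = 11; +1 → 12 = m.
The longitude characters are unchanged.

CI52qm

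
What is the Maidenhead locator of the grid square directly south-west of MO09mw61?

Longitude extended square 6; −1 → 5.
Latitude extended square 1; −1 → 0.

MO09mw50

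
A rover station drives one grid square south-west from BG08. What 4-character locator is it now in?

AG97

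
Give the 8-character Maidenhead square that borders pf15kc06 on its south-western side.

Longitude extended square 0; −1 → -1, wraps to 9, carry into subsquare.
Longitude subsquare k = 10; −1 → 9 = j.
Latitude extended square 6; −1 → 5.

PF15jc95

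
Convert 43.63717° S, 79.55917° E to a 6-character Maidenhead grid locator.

ME96si

Shift to the Maidenhead origin (180°W, 90°S): lon 259.5592, lat 46.3628.
Field: lon ⌊259.5592/20⌋ = 12 → M; lat ⌊46.3628/10⌋ = 4 → E.
Square: lon ⌊19.5592/2⌋ = 9; lat ⌊6.3628/1⌋ = 6.
Subsquare: lon ⌊1.5592/0.0833333⌋ = 18 → s; lat ⌊0.3628/0.0416667⌋ = 8 → i.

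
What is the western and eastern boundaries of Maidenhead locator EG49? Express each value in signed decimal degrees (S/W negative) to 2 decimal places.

Field E=4, G=6: +4·20° lon, +6·10° lat → SW at lon -100°, lat -30°.
Square 4, 9: +4·2° lon, +9·1° lat → SW at lon -92°, lat -21°.
Cell spans 2° lon × 1° lat.
west -92.00, east -90.00.

-92.00, -90.00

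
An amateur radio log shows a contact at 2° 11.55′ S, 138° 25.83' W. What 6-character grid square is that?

CI07st

Shift to the Maidenhead origin (180°W, 90°S): lon 41.5695, lat 87.8075.
Field (20°×10°, letters A–R): 41.5695/20 → 2 → C, 87.8075/10 → 8 → I; chars CI.
Square (2°×1°, digits 0–9): 1.5695/2 → 0, 7.8075/1 → 7; chars 07.
Subsquare (5′×2.5′, letters a–x): 1.5695/0.0833333 → 18 → s, 0.8075/0.0416667 → 19 → t; chars st.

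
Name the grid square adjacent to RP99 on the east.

Longitude square 9; +1 → 10, wraps to 0, carry into field.
Longitude field R = 17; +1 → 18, wraps to 0 = A, wrapping around the antimeridian.
The latitude characters are unchanged.

AP09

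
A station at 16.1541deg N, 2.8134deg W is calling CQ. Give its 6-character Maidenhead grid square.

Offset from 180°W / 90°S: lon 177.1866°, lat 106.1541°.
Field: 177.1866/20 → 8 → I, 106.1541/10 → 10 → K; chars IK.
Square: 17.1866/2 → 8, 6.1541/1 → 6; chars 86.
Subsquare: 1.1866/0.0833333 → 14 → o, 0.1541/0.0416667 → 3 → d; chars od.

IK86od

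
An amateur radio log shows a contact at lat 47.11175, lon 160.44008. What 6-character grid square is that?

RN07fc

Shift to the Maidenhead origin (180°W, 90°S): lon 340.4401, lat 137.1118.
Field: 340.4401/20 → 17 → R, 137.1118/10 → 13 → N; chars RN.
Square: 0.4401/2 → 0, 7.1118/1 → 7; chars 07.
Subsquare: 0.4401/0.0833333 → 5 → f, 0.1118/0.0416667 → 2 → c; chars fc.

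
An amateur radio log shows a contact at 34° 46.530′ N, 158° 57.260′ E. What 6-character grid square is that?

QM94ls

Offset from 180°W / 90°S: lon 338.9543°, lat 124.7755°.
Field: lon ⌊338.9543/20⌋ = 16 → Q; lat ⌊124.7755/10⌋ = 12 → M.
Square: lon ⌊18.9543/2⌋ = 9; lat ⌊4.7755/1⌋ = 4.
Subsquare: lon ⌊0.9543/0.0833333⌋ = 11 → l; lat ⌊0.7755/0.0416667⌋ = 18 → s.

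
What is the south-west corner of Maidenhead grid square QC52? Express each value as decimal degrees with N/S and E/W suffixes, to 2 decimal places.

68.00° S, 150.00° E

Field Q=16, C=2: +16·20° lon, +2·10° lat → SW at lon 140°, lat -70°.
Square 5, 2: +5·2° lon, +2·1° lat → SW at lon 150°, lat -68°.
latitude 68.00° S, longitude 150.00° E.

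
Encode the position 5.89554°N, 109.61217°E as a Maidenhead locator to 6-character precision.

OJ45tv

Offset from 180°W / 90°S: lon 289.6122°, lat 95.8955°.
Field: lon ⌊289.6122/20⌋ = 14 → O; lat ⌊95.8955/10⌋ = 9 → J.
Square: lon ⌊9.6122/2⌋ = 4; lat ⌊5.8955/1⌋ = 5.
Subsquare: lon ⌊1.6122/0.0833333⌋ = 19 → t; lat ⌊0.8955/0.0416667⌋ = 21 → v.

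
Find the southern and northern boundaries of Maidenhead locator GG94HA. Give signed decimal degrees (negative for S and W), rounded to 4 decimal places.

Field G=6, G=6: +6·20° lon, +6·10° lat → SW at lon -60°, lat -30°.
Square 9, 4: +9·2° lon, +4·1° lat → SW at lon -42°, lat -26°.
Subsquare h=7, a=0: +7·0.0833333° lon, +0·0.0416667° lat → SW at lon -41.4167°, lat -26°.
Cell spans 0.0833333° lon × 0.0416667° lat.
south -26.0000, north -25.9583.

-26.0000, -25.9583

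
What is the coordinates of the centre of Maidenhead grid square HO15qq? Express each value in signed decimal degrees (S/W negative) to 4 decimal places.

55.6875, -36.6250

Field H=7, O=14: +7·20° lon, +14·10° lat → SW at lon -40°, lat 50°.
Square 1, 5: +1·2° lon, +5·1° lat → SW at lon -38°, lat 55°.
Subsquare q=16, q=16: +16·0.0833333° lon, +16·0.0416667° lat → SW at lon -36.6667°, lat 55.6667°.
Cell spans 0.0833333° lon × 0.0416667° lat. Centre is SW corner plus half of each.
latitude 55.6875, longitude -36.6250.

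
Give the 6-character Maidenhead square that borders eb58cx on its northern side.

Latitude subsquare x = 23; +1 → 24, wraps to 0 = a, carry into square.
Latitude square 8; +1 → 9.
The longitude characters are unchanged.

EB59ca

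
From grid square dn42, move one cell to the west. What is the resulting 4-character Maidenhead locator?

DN32

Longitude square 4; −1 → 3.
The latitude characters are unchanged.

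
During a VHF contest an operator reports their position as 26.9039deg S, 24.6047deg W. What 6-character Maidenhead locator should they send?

Offset from 180°W / 90°S: lon 155.3953°, lat 63.0961°.
Field: 155.3953/20 → 7 → H, 63.0961/10 → 6 → G; chars HG.
Square: 15.3953/2 → 7, 3.0961/1 → 3; chars 73.
Subsquare: 1.3953/0.0833333 → 16 → q, 0.0961/0.0416667 → 2 → c; chars qc.

HG73qc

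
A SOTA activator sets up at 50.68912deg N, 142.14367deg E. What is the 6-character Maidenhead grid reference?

QO10bq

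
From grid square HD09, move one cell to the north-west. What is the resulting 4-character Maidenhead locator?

GE90

Longitude square 0; −1 → -1, wraps to 9, carry into field.
Longitude field H = 7; −1 → 6 = G.
Latitude square 9; +1 → 10, wraps to 0, carry into field.
Latitude field D = 3; +1 → 4 = E.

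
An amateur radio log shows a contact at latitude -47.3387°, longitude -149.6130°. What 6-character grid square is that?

BE52ep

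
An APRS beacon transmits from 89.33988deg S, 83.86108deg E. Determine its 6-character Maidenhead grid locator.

Shift to the Maidenhead origin (180°W, 90°S): lon 263.8611, lat 0.6601.
Field (20°×10°, letters A–R): 263.8611/20 → 13 → N, 0.6601/10 → 0 → A; chars NA.
Square (2°×1°, digits 0–9): 3.8611/2 → 1, 0.6601/1 → 0; chars 10.
Subsquare (5′×2.5′, letters a–x): 1.8611/0.0833333 → 22 → w, 0.6601/0.0416667 → 15 → p; chars wp.

NA10wp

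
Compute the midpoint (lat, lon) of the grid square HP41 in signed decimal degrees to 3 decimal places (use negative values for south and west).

61.500, -31.000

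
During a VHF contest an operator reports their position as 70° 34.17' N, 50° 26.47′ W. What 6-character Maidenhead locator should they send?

Add 180° to longitude and 90° to latitude: 129.5588, 160.5695.
Field: lon ⌊129.5588/20⌋ = 6 → G; lat ⌊160.5695/10⌋ = 16 → Q.
Square: lon ⌊9.5588/2⌋ = 4; lat ⌊0.5695/1⌋ = 0.
Subsquare: lon ⌊1.5588/0.0833333⌋ = 18 → s; lat ⌊0.5695/0.0416667⌋ = 13 → n.

GQ40sn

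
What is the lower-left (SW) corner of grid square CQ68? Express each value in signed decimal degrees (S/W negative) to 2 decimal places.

78.00, -128.00

Field C=2, Q=16: +2·20° lon, +16·10° lat → SW at lon -140°, lat 70°.
Square 6, 8: +6·2° lon, +8·1° lat → SW at lon -128°, lat 78°.
latitude 78.00, longitude -128.00.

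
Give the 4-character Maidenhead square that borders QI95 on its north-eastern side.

RI06

Longitude square 9; +1 → 10, wraps to 0, carry into field.
Longitude field Q = 16; +1 → 17 = R.
Latitude square 5; +1 → 6.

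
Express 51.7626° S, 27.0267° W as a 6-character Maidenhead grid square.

Offset from 180°W / 90°S: lon 152.9733°, lat 38.2374°.
Field: 152.9733/20 → 7 → H, 38.2374/10 → 3 → D; chars HD.
Square: 12.9733/2 → 6, 8.2374/1 → 8; chars 68.
Subsquare: 0.9733/0.0833333 → 11 → l, 0.2374/0.0416667 → 5 → f; chars lf.

HD68lf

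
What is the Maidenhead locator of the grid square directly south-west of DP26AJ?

Longitude subsquare a = 0; −1 → -1, wraps to 23 = x, carry into square.
Longitude square 2; −1 → 1.
Latitude subsquare j = 9; −1 → 8 = i.

DP16xi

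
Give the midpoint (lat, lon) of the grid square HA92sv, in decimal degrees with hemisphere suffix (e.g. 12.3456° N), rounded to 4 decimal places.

87.1042° S, 20.4583° W

Field H=7, A=0: +7·20° lon, +0·10° lat → SW at lon -40°, lat -90°.
Square 9, 2: +9·2° lon, +2·1° lat → SW at lon -22°, lat -88°.
Subsquare s=18, v=21: +18·0.0833333° lon, +21·0.0416667° lat → SW at lon -20.5°, lat -87.125°.
Cell spans 0.0833333° lon × 0.0416667° lat. Centre is SW corner plus half of each.
latitude 87.1042° S, longitude 20.4583° W.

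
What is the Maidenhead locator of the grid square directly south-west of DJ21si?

DJ21rh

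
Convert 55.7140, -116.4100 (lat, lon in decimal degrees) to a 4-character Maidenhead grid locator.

DO15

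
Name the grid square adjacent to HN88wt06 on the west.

HN88vt96

Longitude extended square 0; −1 → -1, wraps to 9, carry into subsquare.
Longitude subsquare w = 22; −1 → 21 = v.
The latitude characters are unchanged.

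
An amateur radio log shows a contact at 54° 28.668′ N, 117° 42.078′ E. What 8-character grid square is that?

Shift to the Maidenhead origin (180°W, 90°S): lon 297.70130, lat 144.47780.
Field: 297.70130/20 → 14 → O, 144.47780/10 → 14 → O; chars OO.
Square: 17.70130/2 → 8, 4.47780/1 → 4; chars 84.
Subsquare: 1.70130/0.0833333 → 20 → u, 0.47780/0.0416667 → 11 → l; chars ul.
Extended square: 0.03463/0.00833333 → 4, 0.01947/0.00416667 → 4; chars 44.

OO84ul44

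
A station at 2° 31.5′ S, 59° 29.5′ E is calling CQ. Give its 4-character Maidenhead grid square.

LI97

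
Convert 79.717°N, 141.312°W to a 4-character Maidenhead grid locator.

Add 180° to longitude and 90° to latitude: 38.69, 169.72.
Field: lon ⌊38.69/20⌋ = 1 → B; lat ⌊169.72/10⌋ = 16 → Q.
Square: lon ⌊18.69/2⌋ = 9; lat ⌊9.72/1⌋ = 9.

BQ99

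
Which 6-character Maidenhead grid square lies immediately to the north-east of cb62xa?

CB72ab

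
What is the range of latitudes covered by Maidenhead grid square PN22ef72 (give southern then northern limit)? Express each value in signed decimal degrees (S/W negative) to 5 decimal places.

42.21667, 42.22083

Field P=15, N=13: +15·20° lon, +13·10° lat → SW at lon 120°, lat 40°.
Square 2, 2: +2·2° lon, +2·1° lat → SW at lon 124°, lat 42°.
Subsquare e=4, f=5: +4·0.0833333° lon, +5·0.0416667° lat → SW at lon 124.333°, lat 42.2083°.
Extended square 7, 2: +7·0.00833333° lon, +2·0.00416667° lat → SW at lon 124.392°, lat 42.2167°.
Cell spans 0.00833333° lon × 0.00416667° lat.
south 42.21667, north 42.22083.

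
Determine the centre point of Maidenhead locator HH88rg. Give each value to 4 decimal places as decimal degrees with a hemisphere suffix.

11.7292° S, 22.5417° W

Field H=7, H=7: +7·20° lon, +7·10° lat → SW at lon -40°, lat -20°.
Square 8, 8: +8·2° lon, +8·1° lat → SW at lon -24°, lat -12°.
Subsquare r=17, g=6: +17·0.0833333° lon, +6·0.0416667° lat → SW at lon -22.5833°, lat -11.75°.
Cell spans 0.0833333° lon × 0.0416667° lat. Centre is SW corner plus half of each.
latitude 11.7292° S, longitude 22.5417° W.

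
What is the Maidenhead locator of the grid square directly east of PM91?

QM01

Longitude square 9; +1 → 10, wraps to 0, carry into field.
Longitude field P = 15; +1 → 16 = Q.
The latitude characters are unchanged.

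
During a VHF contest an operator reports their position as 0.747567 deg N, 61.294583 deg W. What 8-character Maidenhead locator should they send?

Shift to the Maidenhead origin (180°W, 90°S): lon 118.70542, lat 90.74757.
Field: 118.70542/20 → 5 → F, 90.74757/10 → 9 → J; chars FJ.
Square: 18.70542/2 → 9, 0.74757/1 → 0; chars 90.
Subsquare: 0.70542/0.0833333 → 8 → i, 0.74757/0.0416667 → 17 → r; chars ir.
Extended square: 0.03875/0.00833333 → 4, 0.03923/0.00416667 → 9; chars 49.

FJ90ir49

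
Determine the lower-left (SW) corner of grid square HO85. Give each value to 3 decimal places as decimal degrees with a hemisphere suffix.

55.000° N, 24.000° W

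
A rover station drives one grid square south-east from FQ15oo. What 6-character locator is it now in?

FQ15pn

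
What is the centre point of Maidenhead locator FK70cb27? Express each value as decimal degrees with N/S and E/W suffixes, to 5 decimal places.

Field F=5, K=10: +5·20° lon, +10·10° lat → SW at lon -80°, lat 10°.
Square 7, 0: +7·2° lon, +0·1° lat → SW at lon -66°, lat 10°.
Subsquare c=2, b=1: +2·0.0833333° lon, +1·0.0416667° lat → SW at lon -65.8333°, lat 10.0417°.
Extended square 2, 7: +2·0.00833333° lon, +7·0.00416667° lat → SW at lon -65.8167°, lat 10.0708°.
Cell spans 0.00833333° lon × 0.00416667° lat. Centre is SW corner plus half of each.
latitude 10.07292° N, longitude 65.81250° W.

10.07292° N, 65.81250° W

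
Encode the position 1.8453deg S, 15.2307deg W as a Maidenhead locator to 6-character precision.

Offset from 180°W / 90°S: lon 164.7693°, lat 88.1547°.
Field: 164.7693/20 → 8 → I, 88.1547/10 → 8 → I; chars II.
Square: 4.7693/2 → 2, 8.1547/1 → 8; chars 28.
Subsquare: 0.7693/0.0833333 → 9 → j, 0.1547/0.0416667 → 3 → d; chars jd.

II28jd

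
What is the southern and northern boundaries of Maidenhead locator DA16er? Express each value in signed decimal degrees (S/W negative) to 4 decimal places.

-83.2917, -83.2500

Field D=3, A=0: +3·20° lon, +0·10° lat → SW at lon -120°, lat -90°.
Square 1, 6: +1·2° lon, +6·1° lat → SW at lon -118°, lat -84°.
Subsquare e=4, r=17: +4·0.0833333° lon, +17·0.0416667° lat → SW at lon -117.667°, lat -83.2917°.
Cell spans 0.0833333° lon × 0.0416667° lat.
south -83.2917, north -83.2500.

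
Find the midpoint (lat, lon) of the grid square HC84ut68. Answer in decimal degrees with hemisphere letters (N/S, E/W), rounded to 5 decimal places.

65.17292° S, 22.27917° W

Field H=7, C=2: +7·20° lon, +2·10° lat → SW at lon -40°, lat -70°.
Square 8, 4: +8·2° lon, +4·1° lat → SW at lon -24°, lat -66°.
Subsquare u=20, t=19: +20·0.0833333° lon, +19·0.0416667° lat → SW at lon -22.3333°, lat -65.2083°.
Extended square 6, 8: +6·0.00833333° lon, +8·0.00416667° lat → SW at lon -22.2833°, lat -65.175°.
Cell spans 0.00833333° lon × 0.00416667° lat. Centre is SW corner plus half of each.
latitude 65.17292° S, longitude 22.27917° W.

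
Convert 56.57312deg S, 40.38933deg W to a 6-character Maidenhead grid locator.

GD93tk

Add 180° to longitude and 90° to latitude: 139.6107, 33.4269.
Field: 139.6107/20 → 6 → G, 33.4269/10 → 3 → D; chars GD.
Square: 19.6107/2 → 9, 3.4269/1 → 3; chars 93.
Subsquare: 1.6107/0.0833333 → 19 → t, 0.4269/0.0416667 → 10 → k; chars tk.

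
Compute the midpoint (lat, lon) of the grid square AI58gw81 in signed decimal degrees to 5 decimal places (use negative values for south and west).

Field A=0, I=8: +0·20° lon, +8·10° lat → SW at lon -180°, lat -10°.
Square 5, 8: +5·2° lon, +8·1° lat → SW at lon -170°, lat -2°.
Subsquare g=6, w=22: +6·0.0833333° lon, +22·0.0416667° lat → SW at lon -169.5°, lat -1.08333°.
Extended square 8, 1: +8·0.00833333° lon, +1·0.00416667° lat → SW at lon -169.433°, lat -1.07917°.
Cell spans 0.00833333° lon × 0.00416667° lat. Centre is SW corner plus half of each.
latitude -1.07708, longitude -169.42917.

-1.07708, -169.42917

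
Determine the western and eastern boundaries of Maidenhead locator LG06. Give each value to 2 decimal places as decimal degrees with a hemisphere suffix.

Field L=11, G=6: +11·20° lon, +6·10° lat → SW at lon 40°, lat -30°.
Square 0, 6: +0·2° lon, +6·1° lat → SW at lon 40°, lat -24°.
Cell spans 2° lon × 1° lat.
west 40.00° E, east 42.00° E.

40.00° E, 42.00° E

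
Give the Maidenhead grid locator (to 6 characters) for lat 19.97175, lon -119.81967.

DK09cx

Shift to the Maidenhead origin (180°W, 90°S): lon 60.1803, lat 109.9718.
Field (20°×10°, letters A–R): 60.1803/20 → 3 → D, 109.9718/10 → 10 → K; chars DK.
Square (2°×1°, digits 0–9): 0.1803/2 → 0, 9.9718/1 → 9; chars 09.
Subsquare (5′×2.5′, letters a–x): 0.1803/0.0833333 → 2 → c, 0.9718/0.0416667 → 23 → x; chars cx.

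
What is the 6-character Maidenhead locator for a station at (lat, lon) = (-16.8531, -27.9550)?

HH63ad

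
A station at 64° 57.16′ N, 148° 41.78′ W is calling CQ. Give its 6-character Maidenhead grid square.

Offset from 180°W / 90°S: lon 31.3037°, lat 154.9527°.
Field: lon ⌊31.3037/20⌋ = 1 → B; lat ⌊154.9527/10⌋ = 15 → P.
Square: lon ⌊11.3037/2⌋ = 5; lat ⌊4.9527/1⌋ = 4.
Subsquare: lon ⌊1.3037/0.0833333⌋ = 15 → p; lat ⌊0.9527/0.0416667⌋ = 22 → w.

BP54pw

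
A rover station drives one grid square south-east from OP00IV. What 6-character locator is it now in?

Longitude subsquare i = 8; +1 → 9 = j.
Latitude subsquare v = 21; −1 → 20 = u.

OP00ju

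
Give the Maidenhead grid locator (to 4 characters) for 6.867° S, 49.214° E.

LI43

Shift to the Maidenhead origin (180°W, 90°S): lon 229.21, lat 83.13.
Field (20°×10°, letters A–R): lon ⌊229.21/20⌋ = 11 → L; lat ⌊83.13/10⌋ = 8 → I.
Square (2°×1°, digits 0–9): lon ⌊9.21/2⌋ = 4; lat ⌊3.13/1⌋ = 3.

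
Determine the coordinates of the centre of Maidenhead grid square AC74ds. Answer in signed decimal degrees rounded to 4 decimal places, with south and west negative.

-65.2292, -165.7083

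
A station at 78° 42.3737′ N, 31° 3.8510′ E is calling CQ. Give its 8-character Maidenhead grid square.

Shift to the Maidenhead origin (180°W, 90°S): lon 211.06418, lat 168.70623.
Field: 211.06418/20 → 10 → K, 168.70623/10 → 16 → Q; chars KQ.
Square: 11.06418/2 → 5, 8.70623/1 → 8; chars 58.
Subsquare: 1.06418/0.0833333 → 12 → m, 0.70623/0.0416667 → 16 → q; chars mq.
Extended square: 0.06418/0.00833333 → 7, 0.03956/0.00416667 → 9; chars 79.

KQ58mq79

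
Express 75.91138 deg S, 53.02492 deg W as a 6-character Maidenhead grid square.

GB34lc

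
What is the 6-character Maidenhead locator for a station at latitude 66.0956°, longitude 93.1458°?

Add 180° to longitude and 90° to latitude: 273.1458, 156.0956.
Field: 273.1458/20 → 13 → N, 156.0956/10 → 15 → P; chars NP.
Square: 13.1458/2 → 6, 6.0956/1 → 6; chars 66.
Subsquare: 1.1458/0.0833333 → 13 → n, 0.0956/0.0416667 → 2 → c; chars nc.

NP66nc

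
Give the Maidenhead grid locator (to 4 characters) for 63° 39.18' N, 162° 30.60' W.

AP83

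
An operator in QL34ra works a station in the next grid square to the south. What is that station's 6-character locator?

Latitude subsquare a = 0; −1 → -1, wraps to 23 = x, carry into square.
Latitude square 4; −1 → 3.
The longitude characters are unchanged.

QL33rx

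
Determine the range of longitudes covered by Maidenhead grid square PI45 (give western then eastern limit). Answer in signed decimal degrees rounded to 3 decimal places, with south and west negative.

128.000, 130.000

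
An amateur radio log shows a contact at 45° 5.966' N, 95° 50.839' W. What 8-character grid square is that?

EN25bc83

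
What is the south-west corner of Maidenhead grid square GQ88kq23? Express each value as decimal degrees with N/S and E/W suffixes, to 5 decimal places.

78.67917° N, 43.15000° W

Field G=6, Q=16: +6·20° lon, +16·10° lat → SW at lon -60°, lat 70°.
Square 8, 8: +8·2° lon, +8·1° lat → SW at lon -44°, lat 78°.
Subsquare k=10, q=16: +10·0.0833333° lon, +16·0.0416667° lat → SW at lon -43.1667°, lat 78.6667°.
Extended square 2, 3: +2·0.00833333° lon, +3·0.00416667° lat → SW at lon -43.15°, lat 78.6792°.
latitude 78.67917° N, longitude 43.15000° W.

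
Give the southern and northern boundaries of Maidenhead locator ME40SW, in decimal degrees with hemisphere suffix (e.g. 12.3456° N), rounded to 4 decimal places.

Field M=12, E=4: +12·20° lon, +4·10° lat → SW at lon 60°, lat -50°.
Square 4, 0: +4·2° lon, +0·1° lat → SW at lon 68°, lat -50°.
Subsquare s=18, w=22: +18·0.0833333° lon, +22·0.0416667° lat → SW at lon 69.5°, lat -49.0833°.
Cell spans 0.0833333° lon × 0.0416667° lat.
south 49.0833° S, north 49.0417° S.

49.0833° S, 49.0417° S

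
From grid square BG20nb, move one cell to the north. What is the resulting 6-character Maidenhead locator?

Latitude subsquare b = 1; +1 → 2 = c.
The longitude characters are unchanged.

BG20nc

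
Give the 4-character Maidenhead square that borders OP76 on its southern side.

OP75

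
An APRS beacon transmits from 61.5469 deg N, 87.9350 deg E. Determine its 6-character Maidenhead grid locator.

NP31xn

Shift to the Maidenhead origin (180°W, 90°S): lon 267.9350, lat 151.5469.
Field: 267.9350/20 → 13 → N, 151.5469/10 → 15 → P; chars NP.
Square: 7.9350/2 → 3, 1.5469/1 → 1; chars 31.
Subsquare: 1.9350/0.0833333 → 23 → x, 0.5469/0.0416667 → 13 → n; chars xn.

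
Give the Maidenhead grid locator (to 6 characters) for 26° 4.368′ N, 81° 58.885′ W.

Offset from 180°W / 90°S: lon 98.0186°, lat 116.0728°.
Field (20°×10°, letters A–R): lon ⌊98.0186/20⌋ = 4 → E; lat ⌊116.0728/10⌋ = 11 → L.
Square (2°×1°, digits 0–9): lon ⌊18.0186/2⌋ = 9; lat ⌊6.0728/1⌋ = 6.
Subsquare (5′×2.5′, letters a–x): lon ⌊0.0186/0.0833333⌋ = 0 → a; lat ⌊0.0728/0.0416667⌋ = 1 → b.

EL96ab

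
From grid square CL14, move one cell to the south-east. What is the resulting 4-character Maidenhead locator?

CL23

Longitude square 1; +1 → 2.
Latitude square 4; −1 → 3.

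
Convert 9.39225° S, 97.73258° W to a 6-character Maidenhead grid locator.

Offset from 180°W / 90°S: lon 82.2674°, lat 80.6077°.
Field: lon ⌊82.2674/20⌋ = 4 → E; lat ⌊80.6077/10⌋ = 8 → I.
Square: lon ⌊2.2674/2⌋ = 1; lat ⌊0.6077/1⌋ = 0.
Subsquare: lon ⌊0.2674/0.0833333⌋ = 3 → d; lat ⌊0.6077/0.0416667⌋ = 14 → o.

EI10do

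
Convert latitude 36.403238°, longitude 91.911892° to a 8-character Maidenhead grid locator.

Shift to the Maidenhead origin (180°W, 90°S): lon 271.91189, lat 126.40324.
Field (20°×10°, letters A–R): lon ⌊271.91189/20⌋ = 13 → N; lat ⌊126.40324/10⌋ = 12 → M.
Square (2°×1°, digits 0–9): lon ⌊11.91189/2⌋ = 5; lat ⌊6.40324/1⌋ = 6.
Subsquare (5′×2.5′, letters a–x): lon ⌊1.91189/0.0833333⌋ = 22 → w; lat ⌊0.40324/0.0416667⌋ = 9 → j.
Extended square (30″×15″, digits 0–9): lon ⌊0.07856/0.00833333⌋ = 9; lat ⌊0.02824/0.00416667⌋ = 6.

NM56wj96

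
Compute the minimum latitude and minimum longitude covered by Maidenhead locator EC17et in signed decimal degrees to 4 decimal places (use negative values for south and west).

Field E=4, C=2: +4·20° lon, +2·10° lat → SW at lon -100°, lat -70°.
Square 1, 7: +1·2° lon, +7·1° lat → SW at lon -98°, lat -63°.
Subsquare e=4, t=19: +4·0.0833333° lon, +19·0.0416667° lat → SW at lon -97.6667°, lat -62.2083°.
latitude -62.2083, longitude -97.6667.

-62.2083, -97.6667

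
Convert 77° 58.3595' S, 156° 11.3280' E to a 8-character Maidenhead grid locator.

QB82ca26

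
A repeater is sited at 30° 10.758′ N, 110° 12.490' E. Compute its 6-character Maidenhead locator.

OM50ce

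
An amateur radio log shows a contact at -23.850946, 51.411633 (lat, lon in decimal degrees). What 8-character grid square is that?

Add 180° to longitude and 90° to latitude: 231.41163, 66.14905.
Field: 231.41163/20 → 11 → L, 66.14905/10 → 6 → G; chars LG.
Square: 11.41163/2 → 5, 6.14905/1 → 6; chars 56.
Subsquare: 1.41163/0.0833333 → 16 → q, 0.14905/0.0416667 → 3 → d; chars qd.
Extended square: 0.07830/0.00833333 → 9, 0.02405/0.00416667 → 5; chars 95.

LG56qd95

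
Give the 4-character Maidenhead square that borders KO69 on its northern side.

KP60

Latitude square 9; +1 → 10, wraps to 0, carry into field.
Latitude field O = 14; +1 → 15 = P.
The longitude characters are unchanged.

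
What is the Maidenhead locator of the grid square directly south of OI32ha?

OI31hx

Latitude subsquare a = 0; −1 → -1, wraps to 23 = x, carry into square.
Latitude square 2; −1 → 1.
The longitude characters are unchanged.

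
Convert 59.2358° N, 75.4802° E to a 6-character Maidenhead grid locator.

MO79rf

Add 180° to longitude and 90° to latitude: 255.4802, 149.2358.
Field: lon ⌊255.4802/20⌋ = 12 → M; lat ⌊149.2358/10⌋ = 14 → O.
Square: lon ⌊15.4802/2⌋ = 7; lat ⌊9.2358/1⌋ = 9.
Subsquare: lon ⌊1.4802/0.0833333⌋ = 17 → r; lat ⌊0.2358/0.0416667⌋ = 5 → f.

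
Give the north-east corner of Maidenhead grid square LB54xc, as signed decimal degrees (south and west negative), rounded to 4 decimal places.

-75.8750, 52.0000

Field L=11, B=1: +11·20° lon, +1·10° lat → SW at lon 40°, lat -80°.
Square 5, 4: +5·2° lon, +4·1° lat → SW at lon 50°, lat -76°.
Subsquare x=23, c=2: +23·0.0833333° lon, +2·0.0416667° lat → SW at lon 51.9167°, lat -75.9167°.
Cell spans 0.0833333° lon × 0.0416667° lat. NE corner is SW corner plus one full cell.
latitude -75.8750, longitude 52.0000.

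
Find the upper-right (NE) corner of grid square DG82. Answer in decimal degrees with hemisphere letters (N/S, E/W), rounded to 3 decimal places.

27.000° S, 102.000° W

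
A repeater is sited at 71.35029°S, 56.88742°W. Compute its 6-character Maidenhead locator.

Offset from 180°W / 90°S: lon 123.1126°, lat 18.6497°.
Field: 123.1126/20 → 6 → G, 18.6497/10 → 1 → B; chars GB.
Square: 3.1126/2 → 1, 8.6497/1 → 8; chars 18.
Subsquare: 1.1126/0.0833333 → 13 → n, 0.6497/0.0416667 → 15 → p; chars np.

GB18np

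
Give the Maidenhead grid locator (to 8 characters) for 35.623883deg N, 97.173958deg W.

EM15jo99

Shift to the Maidenhead origin (180°W, 90°S): lon 82.82604, lat 125.62388.
Field: lon ⌊82.82604/20⌋ = 4 → E; lat ⌊125.62388/10⌋ = 12 → M.
Square: lon ⌊2.82604/2⌋ = 1; lat ⌊5.62388/1⌋ = 5.
Subsquare: lon ⌊0.82604/0.0833333⌋ = 9 → j; lat ⌊0.62388/0.0416667⌋ = 14 → o.
Extended square: lon ⌊0.07604/0.00833333⌋ = 9; lat ⌊0.04055/0.00416667⌋ = 9.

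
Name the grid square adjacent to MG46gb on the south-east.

Longitude subsquare g = 6; +1 → 7 = h.
Latitude subsquare b = 1; −1 → 0 = a.

MG46ha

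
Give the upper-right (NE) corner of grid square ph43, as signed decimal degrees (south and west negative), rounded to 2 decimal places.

-16.00, 130.00

Field P=15, H=7: +15·20° lon, +7·10° lat → SW at lon 120°, lat -20°.
Square 4, 3: +4·2° lon, +3·1° lat → SW at lon 128°, lat -17°.
Cell spans 2° lon × 1° lat. NE corner is SW corner plus one full cell.
latitude -16.00, longitude 130.00.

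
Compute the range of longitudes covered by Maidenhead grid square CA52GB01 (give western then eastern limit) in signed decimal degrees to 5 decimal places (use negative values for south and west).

-129.50000, -129.49167

Field C=2, A=0: +2·20° lon, +0·10° lat → SW at lon -140°, lat -90°.
Square 5, 2: +5·2° lon, +2·1° lat → SW at lon -130°, lat -88°.
Subsquare g=6, b=1: +6·0.0833333° lon, +1·0.0416667° lat → SW at lon -129.5°, lat -87.9583°.
Extended square 0, 1: +0·0.00833333° lon, +1·0.00416667° lat → SW at lon -129.5°, lat -87.9542°.
Cell spans 0.00833333° lon × 0.00416667° lat.
west -129.50000, east -129.49167.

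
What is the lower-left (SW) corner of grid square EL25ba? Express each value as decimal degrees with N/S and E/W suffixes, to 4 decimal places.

25.0000° N, 95.9167° W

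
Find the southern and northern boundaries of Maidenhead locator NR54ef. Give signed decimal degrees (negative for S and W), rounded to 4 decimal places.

84.2083, 84.2500

Field N=13, R=17: +13·20° lon, +17·10° lat → SW at lon 80°, lat 80°.
Square 5, 4: +5·2° lon, +4·1° lat → SW at lon 90°, lat 84°.
Subsquare e=4, f=5: +4·0.0833333° lon, +5·0.0416667° lat → SW at lon 90.3333°, lat 84.2083°.
Cell spans 0.0833333° lon × 0.0416667° lat.
south 84.2083, north 84.2500.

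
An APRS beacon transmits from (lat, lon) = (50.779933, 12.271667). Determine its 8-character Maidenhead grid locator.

JO60ds27

Offset from 180°W / 90°S: lon 192.27167°, lat 140.77993°.
Field: lon ⌊192.27167/20⌋ = 9 → J; lat ⌊140.77993/10⌋ = 14 → O.
Square: lon ⌊12.27167/2⌋ = 6; lat ⌊0.77993/1⌋ = 0.
Subsquare: lon ⌊0.27167/0.0833333⌋ = 3 → d; lat ⌊0.77993/0.0416667⌋ = 18 → s.
Extended square: lon ⌊0.02167/0.00833333⌋ = 2; lat ⌊0.02993/0.00416667⌋ = 7.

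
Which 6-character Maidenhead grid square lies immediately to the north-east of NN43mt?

NN43nu

Longitude subsquare m = 12; +1 → 13 = n.
Latitude subsquare t = 19; +1 → 20 = u.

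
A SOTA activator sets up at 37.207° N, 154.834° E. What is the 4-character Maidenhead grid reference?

QM77

Add 180° to longitude and 90° to latitude: 334.83, 127.21.
Field: lon ⌊334.83/20⌋ = 16 → Q; lat ⌊127.21/10⌋ = 12 → M.
Square: lon ⌊14.83/2⌋ = 7; lat ⌊7.21/1⌋ = 7.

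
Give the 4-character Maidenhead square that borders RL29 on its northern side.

RM20

Latitude square 9; +1 → 10, wraps to 0, carry into field.
Latitude field L = 11; +1 → 12 = M.
The longitude characters are unchanged.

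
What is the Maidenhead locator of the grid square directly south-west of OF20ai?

OF10xh

Longitude subsquare a = 0; −1 → -1, wraps to 23 = x, carry into square.
Longitude square 2; −1 → 1.
Latitude subsquare i = 8; −1 → 7 = h.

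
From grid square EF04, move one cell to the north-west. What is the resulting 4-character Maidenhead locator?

Longitude square 0; −1 → -1, wraps to 9, carry into field.
Longitude field E = 4; −1 → 3 = D.
Latitude square 4; +1 → 5.

DF95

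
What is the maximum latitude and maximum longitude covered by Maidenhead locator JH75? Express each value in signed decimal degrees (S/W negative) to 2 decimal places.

Field J=9, H=7: +9·20° lon, +7·10° lat → SW at lon 0°, lat -20°.
Square 7, 5: +7·2° lon, +5·1° lat → SW at lon 14°, lat -15°.
Cell spans 2° lon × 1° lat. NE corner is SW corner plus one full cell.
latitude -14.00, longitude 16.00.

-14.00, 16.00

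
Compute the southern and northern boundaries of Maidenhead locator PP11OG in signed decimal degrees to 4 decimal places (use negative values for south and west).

Field P=15, P=15: +15·20° lon, +15·10° lat → SW at lon 120°, lat 60°.
Square 1, 1: +1·2° lon, +1·1° lat → SW at lon 122°, lat 61°.
Subsquare o=14, g=6: +14·0.0833333° lon, +6·0.0416667° lat → SW at lon 123.167°, lat 61.25°.
Cell spans 0.0833333° lon × 0.0416667° lat.
south 61.2500, north 61.2917.

61.2500, 61.2917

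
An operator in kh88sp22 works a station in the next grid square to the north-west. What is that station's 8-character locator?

Longitude extended square 2; −1 → 1.
Latitude extended square 2; +1 → 3.

KH88sp13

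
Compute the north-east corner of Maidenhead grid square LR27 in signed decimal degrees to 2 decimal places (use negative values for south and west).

88.00, 46.00

Field L=11, R=17: +11·20° lon, +17·10° lat → SW at lon 40°, lat 80°.
Square 2, 7: +2·2° lon, +7·1° lat → SW at lon 44°, lat 87°.
Cell spans 2° lon × 1° lat. NE corner is SW corner plus one full cell.
latitude 88.00, longitude 46.00.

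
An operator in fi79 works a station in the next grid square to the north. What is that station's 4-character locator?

Latitude square 9; +1 → 10, wraps to 0, carry into field.
Latitude field I = 8; +1 → 9 = J.
The longitude characters are unchanged.

FJ70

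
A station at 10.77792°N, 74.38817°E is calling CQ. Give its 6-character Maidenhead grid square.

MK70es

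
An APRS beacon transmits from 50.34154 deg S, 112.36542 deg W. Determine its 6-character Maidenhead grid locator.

DD39tp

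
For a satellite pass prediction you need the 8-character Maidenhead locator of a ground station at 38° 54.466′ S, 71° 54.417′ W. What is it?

Offset from 180°W / 90°S: lon 108.09305°, lat 51.09223°.
Field: lon ⌊108.09305/20⌋ = 5 → F; lat ⌊51.09223/10⌋ = 5 → F.
Square: lon ⌊8.09305/2⌋ = 4; lat ⌊1.09223/1⌋ = 1.
Subsquare: lon ⌊0.09305/0.0833333⌋ = 1 → b; lat ⌊0.09223/0.0416667⌋ = 2 → c.
Extended square: lon ⌊0.00972/0.00833333⌋ = 1; lat ⌊0.00890/0.00416667⌋ = 2.

FF41bc12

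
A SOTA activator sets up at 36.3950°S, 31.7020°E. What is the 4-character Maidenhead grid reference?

Add 180° to longitude and 90° to latitude: 211.70, 53.60.
Field: 211.70/20 → 10 → K, 53.60/10 → 5 → F; chars KF.
Square: 11.70/2 → 5, 3.60/1 → 3; chars 53.

KF53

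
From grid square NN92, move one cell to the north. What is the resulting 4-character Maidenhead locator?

Latitude square 2; +1 → 3.
The longitude characters are unchanged.

NN93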